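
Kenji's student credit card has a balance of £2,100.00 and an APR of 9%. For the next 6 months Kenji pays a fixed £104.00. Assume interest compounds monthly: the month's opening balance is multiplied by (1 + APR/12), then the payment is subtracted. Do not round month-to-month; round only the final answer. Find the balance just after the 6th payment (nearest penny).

£1,560.47

Monthly rate r = 9%/12 = 0.75% = 0.0075.
Each month: B ← B·(1+r) − £104.00.
Month 1: interest £15.75; balance after payment £2,011.75.
Month 2: interest £15.09; balance after payment £1,922.84.
Month 3: interest £14.42; balance after payment £1,833.26.
Month 4: interest £13.75; balance after payment £1,743.01.
Month 5: interest £13.07; balance after payment £1,652.08.
Month 6: interest £12.39; balance after payment £1,560.47.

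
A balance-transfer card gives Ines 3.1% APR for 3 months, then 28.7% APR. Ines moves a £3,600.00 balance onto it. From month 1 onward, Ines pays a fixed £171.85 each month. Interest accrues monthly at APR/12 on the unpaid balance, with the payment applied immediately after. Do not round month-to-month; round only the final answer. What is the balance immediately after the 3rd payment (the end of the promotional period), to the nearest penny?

Promo months 1–3 at r₀ = 3.1%/12 = 0.00258333; months 4+ at r₁ = 28.7%/12 = 0.0239167.
After month 3: iterate B ← B·(1+r₀) − £171.85 for 3 months → £3,111.09.

£3,111.09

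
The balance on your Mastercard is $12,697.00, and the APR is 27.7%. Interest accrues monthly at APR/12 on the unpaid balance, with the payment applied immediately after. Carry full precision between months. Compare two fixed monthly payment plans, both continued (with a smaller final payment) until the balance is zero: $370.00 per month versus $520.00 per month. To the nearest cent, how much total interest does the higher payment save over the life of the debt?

Monthly rate r = 27.7%/12 = 2.30833% = 0.0230833.
At $370.00/mo: n = ⌈−ln(1 − rB₀/P)/ln(1+r)⌉ = 69 payments (last $309.14); total interest = total paid − $12,697.00 = $12,772.14.
At $520.00/mo: 37 payments (last $177.18); total interest $6,200.18.
Interest saved = $12,772.14 − $6,200.18 = $6,571.96.

$6,571.96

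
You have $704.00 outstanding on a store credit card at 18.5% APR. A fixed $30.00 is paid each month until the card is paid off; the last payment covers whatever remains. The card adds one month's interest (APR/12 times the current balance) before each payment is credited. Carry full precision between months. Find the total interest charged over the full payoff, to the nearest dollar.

$177

Monthly rate r = 18.5%/12 = 1.54167% = 0.0154167.
Payoff takes n = ⌈−ln(1 − rB₀/P)/ln(1+r)⌉ = ⌈29.353⌉ = 30 payments; the last is $10.63.
Total paid = 29·$30.00 + $10.63 = $880.63.
Total interest = total paid − principal = $880.63 − $704.00 = $176.63.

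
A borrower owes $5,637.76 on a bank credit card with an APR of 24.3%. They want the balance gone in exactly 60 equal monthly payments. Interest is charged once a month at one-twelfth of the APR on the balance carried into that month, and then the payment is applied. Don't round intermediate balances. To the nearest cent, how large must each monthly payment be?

Monthly rate r = 24.3%/12 = 2.025% = 0.02025.
Level-payment amortization: P = B₀·r / (1 − (1+r)^(−n)) = 5637.76·0.02025 / (1 − 1.02025^(−60)).
Denominator 1 − (1+r)^(−60) = 0.699666489.
P = 114.165 / 0.699666489 ≈ 163.17.

$163.17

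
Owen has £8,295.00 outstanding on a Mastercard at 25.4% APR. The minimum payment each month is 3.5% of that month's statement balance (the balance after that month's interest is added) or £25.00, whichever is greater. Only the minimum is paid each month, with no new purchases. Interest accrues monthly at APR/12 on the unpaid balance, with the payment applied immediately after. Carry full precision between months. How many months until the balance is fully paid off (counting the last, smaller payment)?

212 months

Monthly rate r = 25.4%/12 = 2.11667% = 0.0211667.
While 3.5% of the post-interest balance exceeds £25.00, each month B ← (B·(1+r))·(1 − 0.035), i.e. B shrinks by the factor (1+r)·0.965 = 0.98543.
This holds for months 1–169. Entering month 170 the balance is £693.85; 3.5% of the post-interest balance is now below £25.00, so the flat £25.00 minimum applies from here.
From month 170 a fixed £25.00 at rate r clears £693.85 in 43 more payments. Total: 169 + 43 = 212 months.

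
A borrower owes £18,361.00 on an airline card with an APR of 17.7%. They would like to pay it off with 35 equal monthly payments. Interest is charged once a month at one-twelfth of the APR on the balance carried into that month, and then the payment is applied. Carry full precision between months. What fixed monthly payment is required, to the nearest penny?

£675.39

Monthly rate r = 17.7%/12 = 1.475% = 0.01475.
Level-payment amortization: P = B₀·r / (1 − (1+r)^(−n)) = 18361.00·0.01475 / (1 − 1.01475^(−35)).
Denominator 1 − (1+r)^(−35) = 0.400991617.
P = 270.825 / 0.400991617 ≈ 675.39.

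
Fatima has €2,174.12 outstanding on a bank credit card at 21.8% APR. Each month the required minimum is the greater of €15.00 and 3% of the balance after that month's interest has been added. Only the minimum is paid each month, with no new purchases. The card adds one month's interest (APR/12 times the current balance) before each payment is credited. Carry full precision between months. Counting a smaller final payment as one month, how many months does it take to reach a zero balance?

Monthly rate r = 21.8%/12 = 1.81667% = 0.0181667.
While 3% of the post-interest balance exceeds €15.00, each month B ← (B·(1+r))·(1 − 0.03), i.e. B shrinks by the factor (1+r)·0.97 = 0.98762.
This holds for months 1–120. Entering month 121 the balance is €487.70; 3% of the post-interest balance is now below €15.00, so the flat €15.00 minimum applies from here.
From month 121 a fixed €15.00 at rate r clears €487.70 in 50 more payments. Total: 120 + 50 = 170 months.

170 months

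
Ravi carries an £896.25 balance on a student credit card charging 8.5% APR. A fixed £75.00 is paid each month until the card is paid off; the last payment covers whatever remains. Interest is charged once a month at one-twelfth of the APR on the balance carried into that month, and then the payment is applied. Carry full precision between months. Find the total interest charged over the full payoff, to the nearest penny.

Monthly rate r = 8.5%/12 = 0.708333% = 0.00708333.
Payoff takes n = ⌈−ln(1 − rB₀/P)/ln(1+r)⌉ = ⌈12.530⌉ = 13 payments; the last is £39.85.
Total paid = 12·£75.00 + £39.85 = £939.85.
Total interest = total paid − principal = £939.85 − £896.25 = £43.60.

£43.60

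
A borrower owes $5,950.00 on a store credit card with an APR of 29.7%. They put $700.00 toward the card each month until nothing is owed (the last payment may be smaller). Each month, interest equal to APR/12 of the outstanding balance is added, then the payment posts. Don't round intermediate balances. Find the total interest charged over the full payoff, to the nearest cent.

$814.57

Monthly rate r = 29.7%/12 = 2.475% = 0.02475.
Payoff takes n = ⌈−ln(1 − rB₀/P)/ln(1+r)⌉ = ⌈9.661⌉ = 10 payments; the last is $464.57.
Total paid = 9·$700.00 + $464.57 = $6,764.57.
Total interest = total paid − principal = $6,764.57 − $5,950.00 = $814.57.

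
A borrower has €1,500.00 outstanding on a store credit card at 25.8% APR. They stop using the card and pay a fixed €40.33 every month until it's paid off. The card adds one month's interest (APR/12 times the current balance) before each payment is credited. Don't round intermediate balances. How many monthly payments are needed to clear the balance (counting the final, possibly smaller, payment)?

Monthly rate r = 25.8%/12 = 2.15% = 0.0215.
Recurrence: B ← B·(1+r) − €40.33.
Month 1: interest €32.25; balance after payment €1,491.92.
Month 2: interest €32.08; balance after payment €1,483.67.
Closed form: n = −ln(1 − rB₀/P)/ln(1+r) = −ln(0.20035)/ln(1.0215) ≈ 75.578, so the balance reaches zero during payment 76.

76 payments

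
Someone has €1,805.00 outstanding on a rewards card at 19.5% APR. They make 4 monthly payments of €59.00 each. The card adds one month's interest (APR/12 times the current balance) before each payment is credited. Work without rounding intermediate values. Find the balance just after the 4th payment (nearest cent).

Monthly rate r = 19.5%/12 = 1.625% = 0.01625.
Each month: B ← B·(1+r) − €59.00.
Month 1: interest €29.33; balance after payment €1,775.33.
Month 2: interest €28.85; balance after payment €1,745.18.
Month 3: interest €28.36; balance after payment €1,714.54.
Month 4: interest €27.86; balance after payment €1,683.40.

€1,683.40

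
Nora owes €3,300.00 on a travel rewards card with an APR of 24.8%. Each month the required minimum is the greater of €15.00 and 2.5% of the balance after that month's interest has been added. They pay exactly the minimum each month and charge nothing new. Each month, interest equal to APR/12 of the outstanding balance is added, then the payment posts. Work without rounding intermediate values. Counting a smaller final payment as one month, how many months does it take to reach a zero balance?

437 months

Monthly rate r = 24.8%/12 = 2.06667% = 0.0206667.
While 2.5% of the post-interest balance exceeds €15.00, each month B ← (B·(1+r))·(1 − 0.025), i.e. B shrinks by the factor (1+r)·0.975 = 0.99515.
This holds for months 1–355. Entering month 356 the balance is €587.42; 2.5% of the post-interest balance is now below €15.00, so the flat €15.00 minimum applies from here.
From month 356 a fixed €15.00 at rate r clears €587.42 in 82 more payments. Total: 355 + 82 = 437 months.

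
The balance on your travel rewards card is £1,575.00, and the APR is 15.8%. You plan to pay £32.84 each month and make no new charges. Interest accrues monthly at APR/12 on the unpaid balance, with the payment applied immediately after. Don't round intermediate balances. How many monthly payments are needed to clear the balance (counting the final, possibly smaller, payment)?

77 payments

Monthly rate r = 15.8%/12 = 1.31667% = 0.0131667.
Recurrence: B ← B·(1+r) − £32.84.
Month 1: interest £20.74; balance after payment £1,562.90.
Month 2: interest £20.58; balance after payment £1,550.64.
Closed form: n = −ln(1 − rB₀/P)/ln(1+r) = −ln(0.36853)/ln(1.01317) ≈ 76.313, so the balance reaches zero during payment 77.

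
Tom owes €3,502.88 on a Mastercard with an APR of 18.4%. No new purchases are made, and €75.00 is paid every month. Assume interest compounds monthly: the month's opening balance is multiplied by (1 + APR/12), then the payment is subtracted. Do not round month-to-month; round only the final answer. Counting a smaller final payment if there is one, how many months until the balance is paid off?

83 payments

Monthly rate r = 18.4%/12 = 1.53333% = 0.0153333.
Recurrence: B ← B·(1+r) − €75.00.
Month 1: interest €53.71; balance after payment €3,481.59.
Month 2: interest €53.38; balance after payment €3,459.98.
Closed form: n = −ln(1 − rB₀/P)/ln(1+r) = −ln(0.28386)/ln(1.01533) ≈ 82.756, so the balance reaches zero during payment 83.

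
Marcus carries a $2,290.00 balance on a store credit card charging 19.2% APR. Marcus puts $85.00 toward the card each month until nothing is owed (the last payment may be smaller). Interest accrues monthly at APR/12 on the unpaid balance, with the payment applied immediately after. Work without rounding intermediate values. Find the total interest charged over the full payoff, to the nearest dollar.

$730

Monthly rate r = 19.2%/12 = 1.6% = 0.016.
Payoff takes n = ⌈−ln(1 − rB₀/P)/ln(1+r)⌉ = ⌈35.530⌉ = 36 payments; the last is $45.21.
Total paid = 35·$85.00 + $45.21 = $3,020.21.
Total interest = total paid − principal = $3,020.21 − $2,290.00 = $730.21.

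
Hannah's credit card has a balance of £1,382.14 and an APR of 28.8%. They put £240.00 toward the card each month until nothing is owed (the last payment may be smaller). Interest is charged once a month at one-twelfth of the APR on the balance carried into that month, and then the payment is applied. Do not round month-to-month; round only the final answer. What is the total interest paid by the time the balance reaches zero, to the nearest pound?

£124

Monthly rate r = 28.8%/12 = 2.4% = 0.024.
Payoff takes n = ⌈−ln(1 − rB₀/P)/ln(1+r)⌉ = ⌈6.272⌉ = 7 payments; the last is £65.83.
Total paid = 6·£240.00 + £65.83 = £1,505.83.
Total interest = total paid − principal = £1,505.83 − £1,382.14 = £123.69.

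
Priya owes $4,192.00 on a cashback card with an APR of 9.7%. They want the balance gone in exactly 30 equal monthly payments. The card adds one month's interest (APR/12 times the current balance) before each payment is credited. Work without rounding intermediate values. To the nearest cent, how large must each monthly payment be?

$157.92

Monthly rate r = 9.7%/12 = 0.808333% = 0.00808333.
Level-payment amortization: P = B₀·r / (1 − (1+r)^(−n)) = 4192.00·0.00808333 / (1 − 1.00808^(−30)).
Denominator 1 − (1+r)^(−30) = 0.214570947.
P = 33.8853 / 0.214570947 ≈ 157.92.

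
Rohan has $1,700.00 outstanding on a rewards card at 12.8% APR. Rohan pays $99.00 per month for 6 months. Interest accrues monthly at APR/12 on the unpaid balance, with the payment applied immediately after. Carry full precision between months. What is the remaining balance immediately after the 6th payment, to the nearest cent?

Monthly rate r = 12.8%/12 = 1.06667% = 0.0106667.
Each month: B ← B·(1+r) − $99.00.
Month 1: interest $18.13; balance after payment $1,619.13.
Month 2: interest $17.27; balance after payment $1,537.40.
Month 3: interest $16.40; balance after payment $1,454.80.
Month 4: interest $15.52; balance after payment $1,371.32.
Month 5: interest $14.63; balance after payment $1,286.95.
Month 6: interest $13.73; balance after payment $1,201.68.

$1,201.68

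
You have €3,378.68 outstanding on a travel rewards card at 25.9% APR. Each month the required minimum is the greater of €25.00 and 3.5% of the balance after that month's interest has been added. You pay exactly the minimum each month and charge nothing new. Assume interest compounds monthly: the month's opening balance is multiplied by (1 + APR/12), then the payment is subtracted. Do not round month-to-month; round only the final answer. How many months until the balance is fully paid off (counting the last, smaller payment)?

Monthly rate r = 25.9%/12 = 2.15833% = 0.0215833.
While 3.5% of the post-interest balance exceeds €25.00, each month B ← (B·(1+r))·(1 − 0.035), i.e. B shrinks by the factor (1+r)·0.965 = 0.98583.
This holds for months 1–111. Entering month 112 the balance is €692.90; 3.5% of the post-interest balance is now below €25.00, so the flat €25.00 minimum applies from here.
From month 112 a fixed €25.00 at rate r clears €692.90 in 43 more payments. Total: 111 + 43 = 154 months.

154 months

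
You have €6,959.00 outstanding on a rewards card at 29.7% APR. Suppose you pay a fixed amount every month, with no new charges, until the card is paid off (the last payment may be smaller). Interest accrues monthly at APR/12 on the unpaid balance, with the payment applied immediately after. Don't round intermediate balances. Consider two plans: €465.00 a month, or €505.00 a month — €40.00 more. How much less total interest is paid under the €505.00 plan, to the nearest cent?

€183.84

Monthly rate r = 29.7%/12 = 2.475% = 0.02475.
At €465.00/mo: n = ⌈−ln(1 − rB₀/P)/ln(1+r)⌉ = 19 payments (last €430.08); total interest = total paid − €6,959.00 = €1,841.08.
At €505.00/mo: 18 payments (last €31.24); total interest €1,657.24.
Interest saved = €1,841.08 − €1,657.24 = €183.84.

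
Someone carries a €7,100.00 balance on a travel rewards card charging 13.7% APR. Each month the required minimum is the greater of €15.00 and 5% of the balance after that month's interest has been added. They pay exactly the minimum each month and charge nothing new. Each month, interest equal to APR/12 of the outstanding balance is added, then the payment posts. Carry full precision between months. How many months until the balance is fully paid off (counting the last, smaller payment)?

Monthly rate r = 13.7%/12 = 1.14167% = 0.0114167.
While 5% of the post-interest balance exceeds €15.00, each month B ← (B·(1+r))·(1 − 0.05), i.e. B shrinks by the factor (1+r)·0.95 = 0.96085.
This holds for months 1–80. Entering month 81 the balance is €290.77; 5% of the post-interest balance is now below €15.00, so the flat €15.00 minimum applies from here.
From month 81 a fixed €15.00 at rate r clears €290.77 in 23 more payments. Total: 80 + 23 = 103 months.

103 months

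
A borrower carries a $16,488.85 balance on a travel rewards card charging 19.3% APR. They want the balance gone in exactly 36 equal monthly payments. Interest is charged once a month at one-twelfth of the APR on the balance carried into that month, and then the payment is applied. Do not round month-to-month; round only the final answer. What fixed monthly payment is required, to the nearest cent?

$606.92

Monthly rate r = 19.3%/12 = 1.60833% = 0.0160833.
Level-payment amortization: P = B₀·r / (1 − (1+r)^(−n)) = 16488.85·0.0160833 / (1 − 1.01608^(−36)).
Denominator 1 − (1+r)^(−36) = 0.436953581.
P = 265.196 / 0.436953581 ≈ 606.92.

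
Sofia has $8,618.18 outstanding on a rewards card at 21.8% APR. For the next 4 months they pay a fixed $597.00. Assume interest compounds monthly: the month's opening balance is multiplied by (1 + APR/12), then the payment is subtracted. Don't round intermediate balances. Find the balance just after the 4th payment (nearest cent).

Monthly rate r = 21.8%/12 = 1.81667% = 0.0181667.
Each month: B ← B·(1+r) − $597.00.
Month 1: interest $156.56; balance after payment $8,177.74.
Month 2: interest $148.56; balance after payment $7,729.31.
Month 3: interest $140.42; balance after payment $7,272.72.
Month 4: interest $132.12; balance after payment $6,807.84.

$6,807.84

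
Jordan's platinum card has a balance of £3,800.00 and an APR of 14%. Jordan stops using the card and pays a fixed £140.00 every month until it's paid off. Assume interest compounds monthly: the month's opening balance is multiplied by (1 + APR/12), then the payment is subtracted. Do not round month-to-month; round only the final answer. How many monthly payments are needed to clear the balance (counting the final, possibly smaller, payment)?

33 months

Monthly rate r = 14%/12 = 1.16667% = 0.0116667.
Recurrence: B ← B·(1+r) − £140.00.
Month 1: interest £44.33; balance after payment £3,704.33.
Month 2: interest £43.22; balance after payment £3,607.55.
Closed form: n = −ln(1 − rB₀/P)/ln(1+r) = −ln(0.68333)/ln(1.01167) ≈ 32.828, so the balance reaches zero during payment 33.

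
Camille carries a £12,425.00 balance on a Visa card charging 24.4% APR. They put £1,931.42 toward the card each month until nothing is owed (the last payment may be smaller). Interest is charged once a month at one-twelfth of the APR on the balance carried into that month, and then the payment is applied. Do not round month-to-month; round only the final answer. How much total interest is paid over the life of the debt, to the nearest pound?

Monthly rate r = 24.4%/12 = 2.03333% = 0.0203333.
Payoff takes n = ⌈−ln(1 − rB₀/P)/ln(1+r)⌉ = ⌈6.964⌉ = 7 payments; the last is £1,863.34.
Total paid = 6·£1,931.42 + £1,863.34 = £13,451.86.
Total interest = total paid − principal = £13,451.86 − £12,425.00 = £1,026.86.

£1,027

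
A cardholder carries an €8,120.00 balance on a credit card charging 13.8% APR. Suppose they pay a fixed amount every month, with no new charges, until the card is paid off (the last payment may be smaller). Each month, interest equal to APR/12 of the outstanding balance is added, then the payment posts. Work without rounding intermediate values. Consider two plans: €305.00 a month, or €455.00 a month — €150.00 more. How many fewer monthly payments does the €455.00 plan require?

11 fewer payments

Monthly rate r = 13.8%/12 = 1.15% = 0.0115.
At €305.00/mo: n = ⌈−ln(1 − rB₀/P)/ln(1+r)⌉ = 32 payments (last €294.91); total interest = total paid − €8,120.00 = €1,629.91.
At €455.00/mo: 21 payments (last €40.64); total interest €1,020.64.
Payments saved = 32 − 21 = 11.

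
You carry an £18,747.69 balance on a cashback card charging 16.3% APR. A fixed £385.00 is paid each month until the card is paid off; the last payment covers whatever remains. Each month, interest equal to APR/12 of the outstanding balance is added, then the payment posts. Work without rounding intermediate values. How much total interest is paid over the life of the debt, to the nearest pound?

Monthly rate r = 16.3%/12 = 1.35833% = 0.0135833.
Payoff takes n = ⌈−ln(1 − rB₀/P)/ln(1+r)⌉ = ⌈80.275⌉ = 81 payments; the last is £106.52.
Total paid = 80·£385.00 + £106.52 = £30,906.52.
Total interest = total paid − principal = £30,906.52 − £18,747.69 = £12,158.83.

£12,159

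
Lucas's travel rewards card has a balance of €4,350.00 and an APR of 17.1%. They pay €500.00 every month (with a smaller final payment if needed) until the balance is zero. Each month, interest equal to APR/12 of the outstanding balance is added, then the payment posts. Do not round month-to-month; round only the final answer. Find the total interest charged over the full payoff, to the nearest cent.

€328.06

Monthly rate r = 17.1%/12 = 1.425% = 0.01425.
Payoff takes n = ⌈−ln(1 − rB₀/P)/ln(1+r)⌉ = ⌈9.354⌉ = 10 payments; the last is €178.06.
Total paid = 9·€500.00 + €178.06 = €4,678.06.
Total interest = total paid − principal = €4,678.06 − €4,350.00 = €328.06.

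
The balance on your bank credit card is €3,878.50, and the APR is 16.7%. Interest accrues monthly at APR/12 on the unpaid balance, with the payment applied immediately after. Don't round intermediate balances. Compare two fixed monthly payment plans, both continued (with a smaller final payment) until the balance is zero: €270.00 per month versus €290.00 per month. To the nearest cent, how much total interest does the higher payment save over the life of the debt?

€35.79

Monthly rate r = 16.7%/12 = 1.39167% = 0.0139167.
At €270.00/mo: n = ⌈−ln(1 − rB₀/P)/ln(1+r)⌉ = 17 payments (last €37.34); total interest = total paid − €3,878.50 = €478.84.
At €290.00/mo: 15 payments (last €261.55); total interest €443.05.
Interest saved = €478.84 − €443.05 = €35.79.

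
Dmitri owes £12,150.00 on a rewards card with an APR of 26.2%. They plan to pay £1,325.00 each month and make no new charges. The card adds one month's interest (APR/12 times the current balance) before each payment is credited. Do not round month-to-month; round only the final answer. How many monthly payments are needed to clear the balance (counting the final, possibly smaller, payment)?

11 payments

Monthly rate r = 26.2%/12 = 2.18333% = 0.0218333.
Recurrence: B ← B·(1+r) − £1,325.00.
Month 1: interest £265.27; balance after payment £11,090.27.
Month 2: interest £242.14; balance after payment £10,007.41.
Closed form: n = −ln(1 − rB₀/P)/ln(1+r) = −ln(0.79979)/ln(1.02183) ≈ 10.343, so the balance reaches zero during payment 11.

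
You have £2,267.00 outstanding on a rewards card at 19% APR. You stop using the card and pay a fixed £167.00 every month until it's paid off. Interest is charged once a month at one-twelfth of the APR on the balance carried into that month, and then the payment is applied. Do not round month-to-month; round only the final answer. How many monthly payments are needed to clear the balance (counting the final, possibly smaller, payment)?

Monthly rate r = 19%/12 = 1.58333% = 0.0158333.
Recurrence: B ← B·(1+r) − £167.00.
Month 1: interest £35.89; balance after payment £2,135.89.
Month 2: interest £33.82; balance after payment £2,002.71.
Closed form: n = −ln(1 − rB₀/P)/ln(1+r) = −ln(0.78506)/ln(1.01583) ≈ 15.404, so the balance reaches zero during payment 16.

16 payments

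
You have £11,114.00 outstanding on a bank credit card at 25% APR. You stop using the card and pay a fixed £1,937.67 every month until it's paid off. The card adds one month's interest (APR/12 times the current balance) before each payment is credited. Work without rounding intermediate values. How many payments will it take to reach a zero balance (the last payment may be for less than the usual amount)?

7 months

Monthly rate r = 25%/12 = 2.08333% = 0.0208333.
Recurrence: B ← B·(1+r) − £1,937.67.
Month 1: interest £231.54; balance after payment £9,407.87.
Month 2: interest £196.00; balance after payment £7,666.20.
Closed form: n = −ln(1 − rB₀/P)/ln(1+r) = −ln(0.88051)/ln(1.02083) ≈ 6.172, so the balance reaches zero during payment 7.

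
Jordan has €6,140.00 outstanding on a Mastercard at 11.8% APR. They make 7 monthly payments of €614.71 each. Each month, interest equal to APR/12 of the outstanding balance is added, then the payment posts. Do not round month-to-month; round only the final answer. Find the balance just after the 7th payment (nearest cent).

Monthly rate r = 11.8%/12 = 0.983333% = 0.00983333.
Each month: B ← B·(1+r) − €614.71.
Month 1: interest €60.38; balance after payment €5,585.67.
Month 2: interest €54.93; balance after payment €5,025.88.
Month 3: interest €49.42; balance after payment €4,460.59.
Month 4: interest €43.86; balance after payment €3,889.75.
Month 5: interest €38.25; balance after payment €3,313.29.
Month 6: interest €32.58; balance after payment €2,731.16.
Month 7: interest €26.86; balance after payment €2,143.30.

€2,143.30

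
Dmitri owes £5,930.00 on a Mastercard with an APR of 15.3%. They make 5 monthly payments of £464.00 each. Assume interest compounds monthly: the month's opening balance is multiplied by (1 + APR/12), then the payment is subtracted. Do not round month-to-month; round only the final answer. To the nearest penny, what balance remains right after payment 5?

Monthly rate r = 15.3%/12 = 1.275% = 0.01275.
Each month: B ← B·(1+r) − £464.00.
Month 1: interest £75.61; balance after payment £5,541.61.
Month 2: interest £70.66; balance after payment £5,148.26.
Month 3: interest £65.64; balance after payment £4,749.90.
Month 4: interest £60.56; balance after payment £4,346.46.
Month 5: interest £55.42; balance after payment £3,937.88.

£3,937.88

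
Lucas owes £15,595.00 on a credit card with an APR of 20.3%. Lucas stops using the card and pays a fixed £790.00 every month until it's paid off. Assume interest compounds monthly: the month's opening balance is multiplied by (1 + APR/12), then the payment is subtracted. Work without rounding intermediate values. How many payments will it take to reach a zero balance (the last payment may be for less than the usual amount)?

25 months

Monthly rate r = 20.3%/12 = 1.69167% = 0.0169167.
Recurrence: B ← B·(1+r) − £790.00.
Month 1: interest £263.82; balance after payment £15,068.82.
Month 2: interest £254.91; balance after payment £14,533.73.
Closed form: n = −ln(1 − rB₀/P)/ln(1+r) = −ln(0.66606)/ln(1.01692) ≈ 24.225, so the balance reaches zero during payment 25.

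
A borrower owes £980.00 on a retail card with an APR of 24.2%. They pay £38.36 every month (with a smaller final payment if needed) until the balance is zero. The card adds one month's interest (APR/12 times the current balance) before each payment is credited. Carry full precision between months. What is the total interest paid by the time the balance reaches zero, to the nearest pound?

Monthly rate r = 24.2%/12 = 2.01667% = 0.0201667.
Payoff takes n = ⌈−ln(1 − rB₀/P)/ln(1+r)⌉ = ⌈36.263⌉ = 37 payments; the last is £10.17.
Total paid = 36·£38.36 + £10.17 = £1,391.13.
Total interest = total paid − principal = £1,391.13 − £980.00 = £411.13.

£411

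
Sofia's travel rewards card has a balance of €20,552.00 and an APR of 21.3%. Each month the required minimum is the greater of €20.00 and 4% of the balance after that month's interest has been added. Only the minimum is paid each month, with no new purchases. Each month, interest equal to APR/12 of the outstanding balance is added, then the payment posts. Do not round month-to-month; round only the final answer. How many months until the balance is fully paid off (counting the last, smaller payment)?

Monthly rate r = 21.3%/12 = 1.775% = 0.01775.
While 4% of the post-interest balance exceeds €20.00, each month B ← (B·(1+r))·(1 − 0.04), i.e. B shrinks by the factor (1+r)·0.96 = 0.97704.
This holds for months 1–161. Entering month 162 the balance is €488.36; 4% of the post-interest balance is now below €20.00, so the flat €20.00 minimum applies from here.
From month 162 a fixed €20.00 at rate r clears €488.36 in 33 more payments. Total: 161 + 33 = 194 months.

194 months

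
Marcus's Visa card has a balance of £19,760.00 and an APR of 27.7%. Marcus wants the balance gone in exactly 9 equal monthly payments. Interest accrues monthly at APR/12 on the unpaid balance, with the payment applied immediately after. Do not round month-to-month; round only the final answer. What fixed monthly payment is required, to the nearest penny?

£2,456.66

Monthly rate r = 27.7%/12 = 2.30833% = 0.0230833.
Level-payment amortization: P = B₀·r / (1 − (1+r)^(−n)) = 19760.00·0.0230833 / (1 − 1.02308^(−9)).
Denominator 1 − (1+r)^(−9) = 0.185669105.
P = 456.127 / 0.185669105 ≈ 2456.66.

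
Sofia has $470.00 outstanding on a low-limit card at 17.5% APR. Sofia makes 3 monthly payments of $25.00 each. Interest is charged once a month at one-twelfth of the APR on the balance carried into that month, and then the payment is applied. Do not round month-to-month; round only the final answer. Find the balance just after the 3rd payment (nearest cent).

Monthly rate r = 17.5%/12 = 1.45833% = 0.0145833.
Each month: B ← B·(1+r) − $25.00.
Month 1: interest $6.85; balance after payment $451.85.
Month 2: interest $6.59; balance after payment $433.44.
Month 3: interest $6.32; balance after payment $414.76.

$414.76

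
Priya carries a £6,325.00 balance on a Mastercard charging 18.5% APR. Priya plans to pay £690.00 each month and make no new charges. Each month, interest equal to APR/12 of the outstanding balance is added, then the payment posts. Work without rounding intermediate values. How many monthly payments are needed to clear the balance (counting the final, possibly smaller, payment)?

10 months

Monthly rate r = 18.5%/12 = 1.54167% = 0.0154167.
Recurrence: B ← B·(1+r) − £690.00.
Month 1: interest £97.51; balance after payment £5,732.51.
Month 2: interest £88.38; balance after payment £5,130.89.
Closed form: n = −ln(1 − rB₀/P)/ln(1+r) = −ln(0.85868)/ln(1.01542) ≈ 9.959, so the balance reaches zero during payment 10.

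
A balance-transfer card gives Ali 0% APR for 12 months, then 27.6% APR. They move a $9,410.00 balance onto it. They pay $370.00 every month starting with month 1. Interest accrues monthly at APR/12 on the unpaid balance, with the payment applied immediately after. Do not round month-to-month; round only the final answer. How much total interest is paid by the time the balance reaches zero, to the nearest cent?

$1,043.63

Promo months 1–12 at r₀ = 0%/12 = 0; months 13+ at r₁ = 27.6%/12 = 0.023.
After month 12 (no interest yet): B = $9,410.00 − 12·$370.00 = $4,970.00.
Then at r₁ with $370.00/mo: n₂ = −ln(1 − r₁·B/P)/ln(1+r₁) ≈ 16.25 → 17 more payments.
Total paid = 28·$370.00 + $93.63 = $10,453.63; interest = $10,453.63 − $9,410.00 = $1,043.63.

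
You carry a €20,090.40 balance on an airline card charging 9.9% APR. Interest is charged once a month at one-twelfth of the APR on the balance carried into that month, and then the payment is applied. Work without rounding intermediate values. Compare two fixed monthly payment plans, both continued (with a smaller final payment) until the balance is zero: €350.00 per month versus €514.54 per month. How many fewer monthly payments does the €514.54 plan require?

Monthly rate r = 9.9%/12 = 0.825% = 0.00825.
At €350.00/mo: n = ⌈−ln(1 − rB₀/P)/ln(1+r)⌉ = 79 payments (last €32.36); total interest = total paid − €20,090.40 = €7,241.96.
At €514.54/mo: 48 payments (last €165.29); total interest €4,258.27.
Payments saved = 79 − 48 = 31.

31 fewer payments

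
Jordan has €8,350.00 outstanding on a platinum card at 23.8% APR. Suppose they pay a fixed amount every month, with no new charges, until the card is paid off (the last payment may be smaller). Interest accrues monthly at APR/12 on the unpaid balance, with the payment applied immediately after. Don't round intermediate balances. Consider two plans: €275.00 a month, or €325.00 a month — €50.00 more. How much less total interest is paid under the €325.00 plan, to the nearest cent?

Monthly rate r = 23.8%/12 = 1.98333% = 0.0198333.
At €275.00/mo: n = ⌈−ln(1 − rB₀/P)/ln(1+r)⌉ = 47 payments (last €258.26); total interest = total paid − €8,350.00 = €4,558.26.
At €325.00/mo: 37 payments (last €90.81); total interest €3,440.81.
Interest saved = €4,558.26 − €3,440.81 = €1,117.45.

€1,117.45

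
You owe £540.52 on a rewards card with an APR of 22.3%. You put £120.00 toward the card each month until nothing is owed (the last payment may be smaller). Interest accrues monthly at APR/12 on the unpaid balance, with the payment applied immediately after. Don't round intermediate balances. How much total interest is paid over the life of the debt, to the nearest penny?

£29.41

Monthly rate r = 22.3%/12 = 1.85833% = 0.0185833.
Payoff takes n = ⌈−ln(1 − rB₀/P)/ln(1+r)⌉ = ⌈4.748⌉ = 5 payments; the last is £89.93.
Total paid = 4·£120.00 + £89.93 = £569.93.
Total interest = total paid − principal = £569.93 − £540.52 = £29.41.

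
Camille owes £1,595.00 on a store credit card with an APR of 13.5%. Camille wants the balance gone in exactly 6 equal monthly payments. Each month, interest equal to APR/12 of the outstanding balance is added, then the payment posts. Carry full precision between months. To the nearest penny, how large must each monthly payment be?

Monthly rate r = 13.5%/12 = 1.125% = 0.01125.
Level-payment amortization: P = B₀·r / (1 − (1+r)^(−n)) = 1595.00·0.01125 / (1 − 1.01125^(−6)).
Denominator 1 − (1+r)^(−6) = 0.0649199481.
P = 17.9437 / 0.0649199481 ≈ 276.40.

£276.40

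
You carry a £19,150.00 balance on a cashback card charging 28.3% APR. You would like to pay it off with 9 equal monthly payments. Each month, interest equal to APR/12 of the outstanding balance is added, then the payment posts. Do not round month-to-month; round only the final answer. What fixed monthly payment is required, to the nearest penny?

£2,386.47

Monthly rate r = 28.3%/12 = 2.35833% = 0.0235833.
Level-payment amortization: P = B₀·r / (1 − (1+r)^(−n)) = 19150.00·0.0235833 / (1 − 1.02358^(−9)).
Denominator 1 − (1+r)^(−9) = 0.189242177.
P = 451.621 / 0.189242177 ≈ 2386.47.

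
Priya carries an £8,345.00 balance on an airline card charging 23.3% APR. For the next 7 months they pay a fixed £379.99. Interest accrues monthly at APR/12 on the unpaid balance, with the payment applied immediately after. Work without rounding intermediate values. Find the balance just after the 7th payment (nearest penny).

£6,727.49

Monthly rate r = 23.3%/12 = 1.94167% = 0.0194167.
Each month: B ← B·(1+r) − £379.99.
Month 1: interest £162.03; balance after payment £8,127.04.
Month 2: interest £157.80; balance after payment £7,904.85.
Month 3: interest £153.49; balance after payment £7,678.35.
Month 4: interest £149.09; balance after payment £7,447.45.
Month 5: interest £144.60; balance after payment £7,212.06.
Month 6: interest £140.03; balance after payment £6,972.10.
Month 7: interest £135.38; balance after payment £6,727.49.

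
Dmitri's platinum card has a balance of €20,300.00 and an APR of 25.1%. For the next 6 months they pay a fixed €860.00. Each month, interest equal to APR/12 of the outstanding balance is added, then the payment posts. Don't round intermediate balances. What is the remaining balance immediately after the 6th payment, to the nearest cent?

Monthly rate r = 25.1%/12 = 2.09167% = 0.0209167.
Each month: B ← B·(1+r) − €860.00.
Month 1: interest €424.61; balance after payment €19,864.61.
Month 2: interest €415.50; balance after payment €19,420.11.
Month 3: interest €406.20; balance after payment €18,966.31.
Month 4: interest €396.71; balance after payment €18,503.03.
Month 5: interest €387.02; balance after payment €18,030.05.
Month 6: interest €377.13; balance after payment €17,547.18.

€17,547.18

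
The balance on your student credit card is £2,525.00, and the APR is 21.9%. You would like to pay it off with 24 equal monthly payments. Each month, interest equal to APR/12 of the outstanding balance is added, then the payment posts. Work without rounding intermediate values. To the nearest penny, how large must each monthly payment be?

Monthly rate r = 21.9%/12 = 1.825% = 0.01825.
Level-payment amortization: P = B₀·r / (1 − (1+r)^(−n)) = 2525.00·0.01825 / (1 − 1.01825^(−24)).
Denominator 1 − (1+r)^(−24) = 0.35212093.
P = 46.0812 / 0.35212093 ≈ 130.87.

£130.87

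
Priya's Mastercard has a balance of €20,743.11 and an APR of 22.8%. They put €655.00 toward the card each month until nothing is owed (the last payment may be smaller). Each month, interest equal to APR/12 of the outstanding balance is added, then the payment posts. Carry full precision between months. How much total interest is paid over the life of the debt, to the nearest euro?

Monthly rate r = 22.8%/12 = 1.9% = 0.019.
Payoff takes n = ⌈−ln(1 − rB₀/P)/ln(1+r)⌉ = ⌈48.910⌉ = 49 payments; the last is €596.53.
Total paid = 48·€655.00 + €596.53 = €32,036.53.
Total interest = total paid − principal = €32,036.53 − €20,743.11 = €11,293.42.

€11,293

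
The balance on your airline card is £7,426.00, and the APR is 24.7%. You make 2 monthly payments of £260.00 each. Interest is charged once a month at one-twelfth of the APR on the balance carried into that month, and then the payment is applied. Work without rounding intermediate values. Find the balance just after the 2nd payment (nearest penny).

£7,209.50

Monthly rate r = 24.7%/12 = 2.05833% = 0.0205833.
Each month: B ← B·(1+r) − £260.00.
Month 1: interest £152.85; balance after payment £7,318.85.
Month 2: interest £150.65; balance after payment £7,209.50.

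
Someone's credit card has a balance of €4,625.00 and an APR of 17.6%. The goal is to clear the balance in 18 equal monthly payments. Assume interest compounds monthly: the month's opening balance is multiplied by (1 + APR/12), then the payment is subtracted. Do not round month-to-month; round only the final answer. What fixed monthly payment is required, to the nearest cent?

Monthly rate r = 17.6%/12 = 1.46667% = 0.0146667.
Level-payment amortization: P = B₀·r / (1 − (1+r)^(−n)) = 4625.00·0.0146667 / (1 − 1.01467^(−18)).
Denominator 1 − (1+r)^(−18) = 0.230552631.
P = 67.8333 / 0.230552631 ≈ 294.22.

€294.22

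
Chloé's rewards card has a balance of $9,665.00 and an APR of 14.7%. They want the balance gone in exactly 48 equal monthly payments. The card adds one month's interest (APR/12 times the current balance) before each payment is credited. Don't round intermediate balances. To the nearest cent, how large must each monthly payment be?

$267.52

Monthly rate r = 14.7%/12 = 1.225% = 0.01225.
Level-payment amortization: P = B₀·r / (1 − (1+r)^(−n)) = 9665.00·0.01225 / (1 − 1.01225^(−48)).
Denominator 1 − (1+r)^(−48) = 0.442575184.
P = 118.396 / 0.442575184 ≈ 267.52.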